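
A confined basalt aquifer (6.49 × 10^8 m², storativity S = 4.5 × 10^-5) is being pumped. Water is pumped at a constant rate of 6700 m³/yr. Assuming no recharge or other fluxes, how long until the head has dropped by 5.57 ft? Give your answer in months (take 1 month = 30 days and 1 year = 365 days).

Δh = 5.57 ft = 1.698 m
ΔV = S × A × Δh = 4.5 × 10^-5 × 6.49 × 10^8 × 1.698 = 49580 m³
Q = 6700 m³/yr = 18.36 m³/d
t = ΔV / Q = 49580 m³ / 18.36 m³/d = 2701 d
t = 2701 d ≈ 90.04 months

t ≈ 90 months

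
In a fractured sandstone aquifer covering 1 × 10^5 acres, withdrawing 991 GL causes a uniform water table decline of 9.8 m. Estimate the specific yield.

Sy ≈ 0.25

A = 1 × 10^5 acres = 4.047 × 10^8 m²
ΔV = 991 GL = 9.91 × 10^8 m³
Sy = ΔV / (A × Δh) = 9.91 × 10^8 m³ / (4.047 × 10^8 m² × 9.8 m) = 0.2499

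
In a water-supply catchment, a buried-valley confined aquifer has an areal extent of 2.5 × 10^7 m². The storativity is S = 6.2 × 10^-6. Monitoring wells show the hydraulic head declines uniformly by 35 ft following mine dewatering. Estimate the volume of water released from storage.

Δh = 35 ft = 10.67 m
ΔV = S × A × Δh = 6.2 × 10^-6 × 2.5 × 10^7 m² × 10.67 m = 1654 m³

ΔV ≈ 1650 m³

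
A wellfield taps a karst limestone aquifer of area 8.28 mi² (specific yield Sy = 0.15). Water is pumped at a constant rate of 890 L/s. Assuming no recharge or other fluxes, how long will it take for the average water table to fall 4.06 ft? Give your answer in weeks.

A = 8.28 mi² = 2.145 × 10^7 m²
Δh = 4.06 ft = 1.237 m
ΔV = Sy × A × Δh = 0.15 × 2.145 × 10^7 × 1.237 = 3.981 × 10^6 m³
Q = 890 L/s = 76900 m³/d
t = ΔV / Q = 3.981 × 10^6 m³ / 76900 m³/d = 51.77 d
t = 51.77 d ≈ 7.395 weeks

t ≈ 7.4 weeks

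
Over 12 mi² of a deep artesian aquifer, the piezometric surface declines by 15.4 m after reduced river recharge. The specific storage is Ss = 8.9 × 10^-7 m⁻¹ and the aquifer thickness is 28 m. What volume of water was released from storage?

ΔV ≈ 11900 m³

S = Ss × b = 8.9 × 10^-7 m⁻¹ × 28 m = 2.492 × 10^-5
A = 12 mi² = 3.108 × 10^7 m²
ΔV = S × A × Δh = 2.492 × 10^-5 × 3.108 × 10^7 m² × 15.4 m = 11930 m³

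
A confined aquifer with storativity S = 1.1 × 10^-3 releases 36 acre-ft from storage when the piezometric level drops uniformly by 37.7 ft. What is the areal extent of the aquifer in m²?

A ≈ 3.51 × 10^6 m²

Δh = 37.7 ft = 11.49 m
ΔV = 36 acre-ft = 44410 m³
A = ΔV / (S × Δh) = 44410 / (0.0011 × 11.49) = 3.513 × 10^6 m²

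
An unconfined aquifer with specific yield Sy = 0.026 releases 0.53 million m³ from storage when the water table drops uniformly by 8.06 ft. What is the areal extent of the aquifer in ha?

Δh = 8.06 ft = 2.457 m
ΔV = 0.53 million m³ = 5.3 × 10^5 m³
A = ΔV / (Sy × Δh) = 5.3 × 10^5 / (0.026 × 2.457) = 8.298 × 10^6 m²
A = 8.298 × 10^6 m² = 829.8 ha

A ≈ 830 ha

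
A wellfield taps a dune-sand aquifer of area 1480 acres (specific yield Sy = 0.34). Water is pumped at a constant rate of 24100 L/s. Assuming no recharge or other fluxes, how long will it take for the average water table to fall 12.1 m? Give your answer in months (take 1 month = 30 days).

t ≈ 0.394 months

A = 1480 acres = 5.989 × 10^6 m²
ΔV = Sy × A × Δh = 0.34 × 5.989 × 10^6 × 12.1 = 2.464 × 10^7 m³
Q = 24100 L/s = 2.082 × 10^6 m³/d
t = ΔV / Q = 2.464 × 10^7 m³ / 2.082 × 10^6 m³/d = 11.83 d
t = 11.83 d ≈ 0.3944 months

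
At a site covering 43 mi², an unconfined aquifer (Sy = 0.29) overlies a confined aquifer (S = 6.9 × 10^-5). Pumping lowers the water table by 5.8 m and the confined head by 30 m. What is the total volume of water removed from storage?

A = 43 mi² = 1.114 × 10^8 m²
Unconfined: ΔV_u = Sy × A × Δh_u = 0.29 × 1.114 × 10^8 × 5.8 = 1.873 × 10^8 m³
Confined: ΔV_c = S × A × Δh_c = 6.9 × 10^-5 × 1.114 × 10^8 × 30 = 2.305 × 10^5 m³
Total ΔV = 1.873 × 10^8 + 2.305 × 10^5 = 1.876 × 10^8 m³

ΔV ≈ 1.88 × 10^8 m³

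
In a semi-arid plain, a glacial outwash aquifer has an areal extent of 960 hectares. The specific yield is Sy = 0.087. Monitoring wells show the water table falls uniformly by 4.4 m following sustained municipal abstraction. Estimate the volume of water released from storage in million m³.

ΔV ≈ 3.67 million m³

A = 960 hectares = 9.6 × 10^6 m²
ΔV = Sy × A × Δh = 0.087 × 9.6 × 10^6 m² × 4.4 m = 3.675 × 10^6 m³
ΔV = 3.675 × 10^6 m³ = 3.675 million m³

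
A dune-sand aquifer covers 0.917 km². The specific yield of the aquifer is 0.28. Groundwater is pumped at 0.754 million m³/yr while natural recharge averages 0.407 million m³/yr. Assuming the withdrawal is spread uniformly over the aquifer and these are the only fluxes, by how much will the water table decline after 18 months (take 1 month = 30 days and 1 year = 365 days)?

Δh ≈ 2 m

A = 0.917 km² = 9.17 × 10^5 m²
Net abstraction = 0.754 − 0.407 = 0.347 million m³/yr
Q_net = 0.347 million m³/yr = 950.7 m³/d
t = 18 months = 540 d
ΔV = Q × t = 950.7 m³/d × 540 d = 5.134 × 10^5 m³
Δh = ΔV / (Sy × A) = 5.134 × 10^5 / (0.28 × 9.17 × 10^5) = 1.999 m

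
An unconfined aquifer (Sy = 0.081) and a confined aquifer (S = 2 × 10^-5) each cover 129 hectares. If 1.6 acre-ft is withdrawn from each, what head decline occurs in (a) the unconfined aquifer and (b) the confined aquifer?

A = 129 hectares = 1.29 × 10^6 m²
ΔV = 1.6 acre-ft = 1974 m³
Unconfined: Δh_u = ΔV/(Sy·A) = 1974/(0.081 × 1.29 × 10^6) = 0.01889 m
Confined: Δh_c = ΔV/(S·A) = 1974/(2 × 10^-5 × 1.29 × 10^6) = 76.49 m

Δh_u ≈ 0.0189 m; Δh_c ≈ 76.5 m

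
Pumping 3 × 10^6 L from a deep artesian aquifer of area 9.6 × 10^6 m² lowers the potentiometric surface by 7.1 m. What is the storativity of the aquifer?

ΔV = 3 × 10^6 L = 3000 m³
S = ΔV / (A × Δh) = 3000 m³ / (9.6 × 10^6 m² × 7.1 m) = 4.401 × 10^-5

S ≈ 4.4 × 10^-5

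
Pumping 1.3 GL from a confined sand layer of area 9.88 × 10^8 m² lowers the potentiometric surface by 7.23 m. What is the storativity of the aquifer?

ΔV = 1.3 GL = 1.3 × 10^6 m³
S = ΔV / (A × Δh) = 1.3 × 10^6 m³ / (9.88 × 10^8 m² × 7.23 m) = 1.82 × 10^-4

S ≈ 1.8 × 10^-4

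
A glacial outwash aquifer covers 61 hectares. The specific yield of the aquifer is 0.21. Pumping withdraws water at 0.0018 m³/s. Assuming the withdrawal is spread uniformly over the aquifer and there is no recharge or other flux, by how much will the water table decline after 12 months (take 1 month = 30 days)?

Δh ≈ 0.437 m

A = 61 hectares = 6.1 × 10^5 m²
Q = 0.0018 m³/s = 155.5 m³/d
t = 12 months = 360 d
ΔV = Q × t = 155.5 m³/d × 360 d = 55990 m³
Δh = ΔV / (Sy × A) = 55990 / (0.21 × 6.1 × 10^5) = 0.4371 m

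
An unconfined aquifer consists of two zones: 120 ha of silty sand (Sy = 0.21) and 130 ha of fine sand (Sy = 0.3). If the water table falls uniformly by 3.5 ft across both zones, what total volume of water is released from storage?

A₁ = 120 ha = 1.2 × 10^6 m²; A₂ = 130 ha = 1.3 × 10^6 m²
Δh = 3.5 ft = 1.067 m
ΔV₁ = 0.21 × 1.2 × 10^6 × 1.067 = 2.688 × 10^5 m³
ΔV₂ = 0.3 × 1.3 × 10^6 × 1.067 = 4.161 × 10^5 m³
ΔV = ΔV₁ + ΔV₂ = 6.849 × 10^5 m³

ΔV ≈ 6.85 × 10^5 m³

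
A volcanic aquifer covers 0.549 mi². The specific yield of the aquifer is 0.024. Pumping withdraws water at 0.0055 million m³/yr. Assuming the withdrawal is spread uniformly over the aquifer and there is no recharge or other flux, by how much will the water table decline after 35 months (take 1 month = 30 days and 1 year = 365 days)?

A = 0.549 mi² = 1.422 × 10^6 m²
Q = 0.0055 million m³/yr = 15.07 m³/d
t = 35 months = 1050 d
ΔV = Q × t = 15.07 m³/d × 1050 d = 15820 m³
Δh = ΔV / (Sy × A) = 15820 / (0.024 × 1.422 × 10^6) = 0.4636 m

Δh ≈ 0.464 m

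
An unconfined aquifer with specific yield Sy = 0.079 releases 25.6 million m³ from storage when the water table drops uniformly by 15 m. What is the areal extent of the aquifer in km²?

A ≈ 21.6 km²

ΔV = 25.6 million m³ = 2.56 × 10^7 m³
A = ΔV / (Sy × Δh) = 2.56 × 10^7 / (0.079 × 15) = 2.16 × 10^7 m²
A = 2.16 × 10^7 m² = 21.6 km²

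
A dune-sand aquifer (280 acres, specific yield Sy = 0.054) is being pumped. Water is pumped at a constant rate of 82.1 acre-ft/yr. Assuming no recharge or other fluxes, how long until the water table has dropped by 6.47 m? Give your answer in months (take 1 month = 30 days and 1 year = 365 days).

A = 280 acres = 1.133 × 10^6 m²
ΔV = Sy × A × Δh = 0.054 × 1.133 × 10^6 × 6.47 = 3.959 × 10^5 m³
Q = 82.1 acre-ft/yr = 277.4 m³/d
t = ΔV / Q = 3.959 × 10^5 m³ / 277.4 m³/d = 1427 d
t = 1427 d ≈ 47.56 months

t ≈ 47.6 months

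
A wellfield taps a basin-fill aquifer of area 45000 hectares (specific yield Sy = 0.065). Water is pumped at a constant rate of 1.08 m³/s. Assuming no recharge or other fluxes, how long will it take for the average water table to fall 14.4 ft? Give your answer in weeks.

t ≈ 197 weeks

A = 45000 hectares = 4.5 × 10^8 m²
Δh = 14.4 ft = 4.389 m
ΔV = Sy × A × Δh = 0.065 × 4.5 × 10^8 × 4.389 = 1.284 × 10^8 m³
Q = 1.08 m³/s = 93310 m³/d
t = ΔV / Q = 1.284 × 10^8 m³ / 93310 m³/d = 1376 d
t = 1376 d ≈ 196.5 weeks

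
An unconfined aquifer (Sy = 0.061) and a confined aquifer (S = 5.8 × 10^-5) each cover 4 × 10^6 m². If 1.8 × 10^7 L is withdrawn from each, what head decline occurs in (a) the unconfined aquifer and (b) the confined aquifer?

Δh_u ≈ 0.0738 m; Δh_c ≈ 77.6 m

ΔV = 1.8 × 10^7 L = 18000 m³
Unconfined: Δh_u = ΔV/(Sy·A) = 18000/(0.061 × 4 × 10^6) = 0.07377 m
Confined: Δh_c = ΔV/(S·A) = 18000/(5.8 × 10^-5 × 4 × 10^6) = 77.59 m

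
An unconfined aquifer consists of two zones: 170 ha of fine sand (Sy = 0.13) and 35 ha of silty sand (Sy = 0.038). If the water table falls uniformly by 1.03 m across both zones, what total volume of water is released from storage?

A₁ = 170 ha = 1.7 × 10^6 m²; A₂ = 35 ha = 3.5 × 10^5 m²
ΔV₁ = 0.13 × 1.7 × 10^6 × 1.03 = 2.276 × 10^5 m³
ΔV₂ = 0.038 × 3.5 × 10^5 × 1.03 = 13700 m³
ΔV = ΔV₁ + ΔV₂ = 2.413 × 10^5 m³

ΔV ≈ 2.41 × 10^5 m³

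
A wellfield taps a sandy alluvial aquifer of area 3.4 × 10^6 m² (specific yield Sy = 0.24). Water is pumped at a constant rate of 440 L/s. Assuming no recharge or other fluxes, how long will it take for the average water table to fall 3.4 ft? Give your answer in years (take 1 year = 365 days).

t ≈ 0.0609 years

Δh = 3.4 ft = 1.036 m
ΔV = Sy × A × Δh = 0.24 × 3.4 × 10^6 × 1.036 = 8.456 × 10^5 m³
Q = 440 L/s = 38020 m³/d
t = ΔV / Q = 8.456 × 10^5 m³ / 38020 m³/d = 22.24 d
t = 22.24 d ≈ 0.06094 years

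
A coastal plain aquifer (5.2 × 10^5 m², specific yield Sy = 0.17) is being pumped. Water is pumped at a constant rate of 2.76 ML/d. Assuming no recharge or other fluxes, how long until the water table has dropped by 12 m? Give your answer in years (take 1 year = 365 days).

ΔV = Sy × A × Δh = 0.17 × 5.2 × 10^5 × 12 = 1.061 × 10^6 m³
Q = 2.76 ML/d = 2760 m³/d
t = ΔV / Q = 1.061 × 10^6 m³ / 2760 m³/d = 384.3 d
t = 384.3 d ≈ 1.053 years

t ≈ 1.05 years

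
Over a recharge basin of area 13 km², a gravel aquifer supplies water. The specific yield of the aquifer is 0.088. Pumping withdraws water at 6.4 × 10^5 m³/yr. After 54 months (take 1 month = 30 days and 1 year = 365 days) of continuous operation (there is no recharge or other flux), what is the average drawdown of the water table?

Δh ≈ 2.48 m

A = 13 km² = 1.3 × 10^7 m²
Q = 6.4 × 10^5 m³/yr = 1753 m³/d
t = 54 months = 1620 d
ΔV = Q × t = 1753 m³/d × 1620 d = 2.841 × 10^6 m³
Δh = ΔV / (Sy × A) = 2.841 × 10^6 / (0.088 × 1.3 × 10^7) = 2.483 m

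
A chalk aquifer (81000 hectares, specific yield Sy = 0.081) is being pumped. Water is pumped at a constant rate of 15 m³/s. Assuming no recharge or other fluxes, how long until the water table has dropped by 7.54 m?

A = 81000 hectares = 8.1 × 10^8 m²
ΔV = Sy × A × Δh = 0.081 × 8.1 × 10^8 × 7.54 = 4.947 × 10^8 m³
Q = 15 m³/s = 1.296 × 10^6 m³/d
t = ΔV / Q = 4.947 × 10^8 m³ / 1.296 × 10^6 m³/d = 381.7 d

t ≈ 382 days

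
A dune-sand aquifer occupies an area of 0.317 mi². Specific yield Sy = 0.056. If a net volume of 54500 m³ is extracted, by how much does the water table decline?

A = 0.317 mi² = 8.21 × 10^5 m²
Δh = ΔV / (Sy × A) = 54500 m³ / (0.056 × 8.21 × 10^5 m²) = 1.185 m

Δh ≈ 1.19 m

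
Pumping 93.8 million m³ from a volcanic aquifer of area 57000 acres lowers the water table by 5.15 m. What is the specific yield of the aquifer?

A = 57000 acres = 2.307 × 10^8 m²
ΔV = 93.8 million m³ = 9.38 × 10^7 m³
Sy = ΔV / (A × Δh) = 9.38 × 10^7 m³ / (2.307 × 10^8 m² × 5.15 m) = 0.07896

Sy ≈ 0.079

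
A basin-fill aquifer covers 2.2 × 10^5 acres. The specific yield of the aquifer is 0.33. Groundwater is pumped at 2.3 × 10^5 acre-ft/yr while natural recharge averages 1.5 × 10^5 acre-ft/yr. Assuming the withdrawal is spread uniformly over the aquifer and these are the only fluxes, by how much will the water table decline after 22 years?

Δh ≈ 7.39 m

A = 2.2 × 10^5 acres = 8.903 × 10^8 m²
Net abstraction = 2.3 × 10^5 − 1.5 × 10^5 = 80000 acre-ft/yr
Q_net = 80000 acre-ft/yr = 2.704 × 10^5 m³/d
t = 22 years = 8030 d
ΔV = Q × t = 2.704 × 10^5 m³/d × 8030 d = 2.171 × 10^9 m³
Δh = ΔV / (Sy × A) = 2.171 × 10^9 / (0.33 × 8.903 × 10^8) = 7.389 m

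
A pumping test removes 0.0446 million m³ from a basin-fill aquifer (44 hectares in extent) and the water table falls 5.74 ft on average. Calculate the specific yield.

Sy ≈ 0.058

A = 44 hectares = 4.4 × 10^5 m²
Δh = 5.74 ft = 1.75 m
ΔV = 0.0446 million m³ = 44600 m³
Sy = ΔV / (A × Δh) = 44600 m³ / (4.4 × 10^5 m² × 1.75 m) = 0.05794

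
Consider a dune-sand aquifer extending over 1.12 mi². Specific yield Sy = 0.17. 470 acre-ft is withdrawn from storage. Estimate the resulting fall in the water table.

Δh ≈ 1.18 m

A = 1.12 mi² = 2.901 × 10^6 m²
ΔV = 470 acre-ft = 5.797 × 10^5 m³
Δh = ΔV / (Sy × A) = 5.797 × 10^5 m³ / (0.17 × 2.901 × 10^6 m²) = 1.176 m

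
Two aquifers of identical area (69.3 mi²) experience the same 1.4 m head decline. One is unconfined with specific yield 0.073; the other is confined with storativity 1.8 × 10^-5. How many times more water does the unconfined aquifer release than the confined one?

ΔV_u / ΔV_c ≈ 4060

A = 69.3 mi² = 1.795 × 10^8 m²
Unconfined: ΔV_u = Sy × A × Δh = 0.073 × 1.795 × 10^8 × 1.4 = 1.834 × 10^7 m³
Confined: ΔV_c = S × A × Δh = 1.8 × 10^-5 × 1.795 × 10^8 × 1.4 = 4523 m³
Ratio = ΔV_u / ΔV_c = Sy / S = 0.073 / 1.8 × 10^-5 = 4056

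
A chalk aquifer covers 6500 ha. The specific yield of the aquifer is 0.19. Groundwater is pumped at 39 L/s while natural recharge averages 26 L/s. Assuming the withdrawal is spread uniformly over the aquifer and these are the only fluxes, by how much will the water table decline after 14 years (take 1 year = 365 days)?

A = 6500 ha = 6.5 × 10^7 m²
Net abstraction = 39 − 26 = 13 L/s
Q_net = 13 L/s = 1123 m³/d
t = 14 years = 5110 d
ΔV = Q × t = 1123 m³/d × 5110 d = 5.74 × 10^6 m³
Δh = ΔV / (Sy × A) = 5.74 × 10^6 / (0.19 × 6.5 × 10^7) = 0.4647 m

Δh ≈ 0.465 m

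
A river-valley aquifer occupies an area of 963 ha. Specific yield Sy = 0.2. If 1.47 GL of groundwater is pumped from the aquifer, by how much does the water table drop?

Δh ≈ 0.763 m

A = 963 ha = 9.63 × 10^6 m²
ΔV = 1.47 GL = 1.47 × 10^6 m³
Δh = ΔV / (Sy × A) = 1.47 × 10^6 m³ / (0.2 × 9.63 × 10^6 m²) = 0.7632 m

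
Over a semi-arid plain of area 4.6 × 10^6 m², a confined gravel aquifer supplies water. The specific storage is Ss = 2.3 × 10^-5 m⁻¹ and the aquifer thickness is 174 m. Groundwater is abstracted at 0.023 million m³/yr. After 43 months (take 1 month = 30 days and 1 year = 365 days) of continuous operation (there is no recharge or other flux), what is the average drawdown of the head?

Δh ≈ 4.42 m

S = Ss × b = 2.3 × 10^-5 m⁻¹ × 174 m = 4.002 × 10^-3
Q = 0.023 million m³/yr = 63.01 m³/d
t = 43 months = 1290 d
ΔV = Q × t = 63.01 m³/d × 1290 d = 81290 m³
Δh = ΔV / (S × A) = 81290 / (0.004002 × 4.6 × 10^6) = 4.416 m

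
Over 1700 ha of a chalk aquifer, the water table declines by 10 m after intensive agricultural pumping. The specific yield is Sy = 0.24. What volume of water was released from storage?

A = 1700 ha = 1.7 × 10^7 m²
ΔV = Sy × A × Δh = 0.24 × 1.7 × 10^7 m² × 10 m = 4.08 × 10^7 m³

ΔV ≈ 4.08 × 10^7 m³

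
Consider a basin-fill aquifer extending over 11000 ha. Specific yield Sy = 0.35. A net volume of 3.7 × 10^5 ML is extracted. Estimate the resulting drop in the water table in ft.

A = 11000 ha = 1.1 × 10^8 m²
ΔV = 3.7 × 10^5 ML = 3.7 × 10^8 m³
Δh = ΔV / (Sy × A) = 3.7 × 10^8 m³ / (0.35 × 1.1 × 10^8 m²) = 9.61 m
Δh = 9.61 m = 31.53 ft

Δh ≈ 31.5 ft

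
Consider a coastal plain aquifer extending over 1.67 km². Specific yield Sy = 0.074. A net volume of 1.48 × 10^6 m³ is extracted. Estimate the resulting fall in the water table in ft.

A = 1.67 km² = 1.67 × 10^6 m²
Δh = ΔV / (Sy × A) = 1.48 × 10^6 m³ / (0.074 × 1.67 × 10^6 m²) = 11.98 m
Δh = 11.98 m = 39.29 ft

Δh ≈ 39.3 ft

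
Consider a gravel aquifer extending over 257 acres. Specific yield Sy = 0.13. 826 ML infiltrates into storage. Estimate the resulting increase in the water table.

A = 257 acres = 1.04 × 10^6 m²
ΔV = 826 ML = 8.26 × 10^5 m³
Δh = ΔV / (Sy × A) = 8.26 × 10^5 m³ / (0.13 × 1.04 × 10^6 m²) = 6.109 m

Δh ≈ 6.11 m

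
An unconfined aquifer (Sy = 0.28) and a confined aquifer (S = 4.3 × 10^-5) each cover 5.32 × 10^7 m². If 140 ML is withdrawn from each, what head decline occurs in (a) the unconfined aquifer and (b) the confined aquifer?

Δh_u ≈ 0.0094 m; Δh_c ≈ 61.2 m

ΔV = 140 ML = 1.4 × 10^5 m³
Unconfined: Δh_u = ΔV/(Sy·A) = 1.4 × 10^5/(0.28 × 5.32 × 10^7) = 0.009398 m
Confined: Δh_c = ΔV/(S·A) = 1.4 × 10^5/(4.3 × 10^-5 × 5.32 × 10^7) = 61.2 m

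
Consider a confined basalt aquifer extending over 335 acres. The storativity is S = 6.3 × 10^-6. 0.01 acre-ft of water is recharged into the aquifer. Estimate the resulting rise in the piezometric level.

A = 335 acres = 1.356 × 10^6 m²
ΔV = 0.01 acre-ft = 12.33 m³
Δh = ΔV / (S × A) = 12.33 m³ / (6.3 × 10^-6 × 1.356 × 10^6 m²) = 1.444 m

Δh ≈ 1.44 m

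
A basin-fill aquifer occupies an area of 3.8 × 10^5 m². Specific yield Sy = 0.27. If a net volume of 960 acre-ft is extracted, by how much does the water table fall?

Δh ≈ 11.5 m

ΔV = 960 acre-ft = 1.184 × 10^6 m³
Δh = ΔV / (Sy × A) = 1.184 × 10^6 m³ / (0.27 × 3.8 × 10^5 m²) = 11.54 m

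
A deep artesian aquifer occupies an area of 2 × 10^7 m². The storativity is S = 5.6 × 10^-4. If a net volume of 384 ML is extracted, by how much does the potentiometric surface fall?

Δh ≈ 34.3 m

ΔV = 384 ML = 3.84 × 10^5 m³
Δh = ΔV / (S × A) = 3.84 × 10^5 m³ / (5.6 × 10^-4 × 2 × 10^7 m²) = 34.29 m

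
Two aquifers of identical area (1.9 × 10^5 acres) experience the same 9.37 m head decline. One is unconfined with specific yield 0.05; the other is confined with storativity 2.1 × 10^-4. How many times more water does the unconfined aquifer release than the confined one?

A = 1.9 × 10^5 acres = 7.689 × 10^8 m²
Unconfined: ΔV_u = Sy × A × Δh = 0.05 × 7.689 × 10^8 × 9.37 = 3.602 × 10^8 m³
Confined: ΔV_c = S × A × Δh = 2.1 × 10^-4 × 7.689 × 10^8 × 9.37 = 1.513 × 10^6 m³
Ratio = ΔV_u / ΔV_c = Sy / S = 0.05 / 2.1 × 10^-4 = 238.1

ΔV_u / ΔV_c ≈ 238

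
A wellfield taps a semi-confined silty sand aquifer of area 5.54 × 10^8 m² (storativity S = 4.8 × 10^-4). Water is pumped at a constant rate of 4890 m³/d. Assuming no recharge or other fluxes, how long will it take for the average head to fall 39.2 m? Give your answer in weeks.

ΔV = S × A × Δh = 4.8 × 10^-4 × 5.54 × 10^8 × 39.2 = 1.042 × 10^7 m³
t = ΔV / Q = 1.042 × 10^7 m³ / 4890 m³/d = 2132 d
t = 2132 d ≈ 304.5 weeks

t ≈ 305 weeks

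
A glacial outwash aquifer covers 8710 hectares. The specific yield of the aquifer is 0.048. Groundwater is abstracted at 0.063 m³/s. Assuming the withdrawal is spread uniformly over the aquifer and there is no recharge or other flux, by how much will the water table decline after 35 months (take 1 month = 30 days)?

A = 8710 hectares = 8.71 × 10^7 m²
Q = 0.063 m³/s = 5443 m³/d
t = 35 months = 1050 d
ΔV = Q × t = 5443 m³/d × 1050 d = 5.715 × 10^6 m³
Δh = ΔV / (Sy × A) = 5.715 × 10^6 / (0.048 × 8.71 × 10^7) = 1.367 m

Δh ≈ 1.37 m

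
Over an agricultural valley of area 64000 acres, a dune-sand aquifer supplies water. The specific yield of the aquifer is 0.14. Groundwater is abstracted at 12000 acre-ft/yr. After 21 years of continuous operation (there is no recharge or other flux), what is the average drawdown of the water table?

A = 64000 acres = 2.59 × 10^8 m²
Q = 12000 acre-ft/yr = 40550 m³/d
t = 21 years = 7665 d
ΔV = Q × t = 40550 m³/d × 7665 d = 3.108 × 10^8 m³
Δh = ΔV / (Sy × A) = 3.108 × 10^8 / (0.14 × 2.59 × 10^8) = 8.573 m

Δh ≈ 8.57 m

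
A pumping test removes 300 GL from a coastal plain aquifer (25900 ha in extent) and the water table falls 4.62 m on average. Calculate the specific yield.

Sy ≈ 0.25

A = 25900 ha = 2.59 × 10^8 m²
ΔV = 300 GL = 3 × 10^8 m³
Sy = ΔV / (A × Δh) = 3 × 10^8 m³ / (2.59 × 10^8 m² × 4.62 m) = 0.2507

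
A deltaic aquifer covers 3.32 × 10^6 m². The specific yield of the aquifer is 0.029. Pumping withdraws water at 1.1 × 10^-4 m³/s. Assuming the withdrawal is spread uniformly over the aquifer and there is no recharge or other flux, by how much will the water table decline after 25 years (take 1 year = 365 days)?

Δh ≈ 0.901 m

Q = 1.1 × 10^-4 m³/s = 9.504 m³/d
t = 25 years = 9125 d
ΔV = Q × t = 9.504 m³/d × 9125 d = 86720 m³
Δh = ΔV / (Sy × A) = 86720 / (0.029 × 3.32 × 10^6) = 0.9007 m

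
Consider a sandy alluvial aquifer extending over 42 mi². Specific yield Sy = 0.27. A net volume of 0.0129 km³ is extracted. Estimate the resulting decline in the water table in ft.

A = 42 mi² = 1.088 × 10^8 m²
ΔV = 0.0129 km³ = 1.29 × 10^7 m³
Δh = ΔV / (Sy × A) = 1.29 × 10^7 m³ / (0.27 × 1.088 × 10^8 m²) = 0.4392 m
Δh = 0.4392 m = 1.441 ft

Δh ≈ 1.44 ft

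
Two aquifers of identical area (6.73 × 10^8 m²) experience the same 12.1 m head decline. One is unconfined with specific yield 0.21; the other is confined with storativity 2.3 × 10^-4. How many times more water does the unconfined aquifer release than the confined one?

Unconfined: ΔV_u = Sy × A × Δh = 0.21 × 6.73 × 10^8 × 12.1 = 1.71 × 10^9 m³
Confined: ΔV_c = S × A × Δh = 2.3 × 10^-4 × 6.73 × 10^8 × 12.1 = 1.873 × 10^6 m³
Ratio = ΔV_u / ΔV_c = Sy / S = 0.21 / 2.3 × 10^-4 = 913

ΔV_u / ΔV_c ≈ 913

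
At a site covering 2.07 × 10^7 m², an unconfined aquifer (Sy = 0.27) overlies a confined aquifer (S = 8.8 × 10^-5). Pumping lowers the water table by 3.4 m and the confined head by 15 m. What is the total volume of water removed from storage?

ΔV ≈ 1.9 × 10^7 m³

Unconfined: ΔV_u = Sy × A × Δh_u = 0.27 × 2.07 × 10^7 × 3.4 = 1.9 × 10^7 m³
Confined: ΔV_c = S × A × Δh_c = 8.8 × 10^-5 × 2.07 × 10^7 × 15 = 27320 m³
Total ΔV = 1.9 × 10^7 + 27320 = 1.903 × 10^7 m³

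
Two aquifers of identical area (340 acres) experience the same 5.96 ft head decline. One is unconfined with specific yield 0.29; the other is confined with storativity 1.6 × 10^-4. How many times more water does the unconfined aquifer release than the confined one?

A = 340 acres = 1.376 × 10^6 m²
Δh = 5.96 ft = 1.817 m
Unconfined: ΔV_u = Sy × A × Δh = 0.29 × 1.376 × 10^6 × 1.817 = 7.249 × 10^5 m³
Confined: ΔV_c = S × A × Δh = 1.6 × 10^-4 × 1.376 × 10^6 × 1.817 = 399.9 m³
Ratio = ΔV_u / ΔV_c = Sy / S = 0.29 / 1.6 × 10^-4 = 1812

ΔV_u / ΔV_c ≈ 1810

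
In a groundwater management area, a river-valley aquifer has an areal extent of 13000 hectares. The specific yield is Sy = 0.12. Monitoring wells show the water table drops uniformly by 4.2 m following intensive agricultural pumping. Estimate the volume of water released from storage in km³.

A = 13000 hectares = 1.3 × 10^8 m²
ΔV = Sy × A × Δh = 0.12 × 1.3 × 10^8 m² × 4.2 m = 6.552 × 10^7 m³
ΔV = 6.552 × 10^7 m³ = 0.06552 km³

ΔV ≈ 0.0655 km³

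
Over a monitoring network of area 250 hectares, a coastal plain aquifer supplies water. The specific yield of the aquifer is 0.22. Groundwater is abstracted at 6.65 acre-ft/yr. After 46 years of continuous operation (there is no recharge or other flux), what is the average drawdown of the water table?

Δh ≈ 0.686 m

A = 250 hectares = 2.5 × 10^6 m²
Q = 6.65 acre-ft/yr = 22.47 m³/d
t = 46 years = 16790 d
ΔV = Q × t = 22.47 m³/d × 16790 d = 3.773 × 10^5 m³
Δh = ΔV / (Sy × A) = 3.773 × 10^5 / (0.22 × 2.5 × 10^6) = 0.686 m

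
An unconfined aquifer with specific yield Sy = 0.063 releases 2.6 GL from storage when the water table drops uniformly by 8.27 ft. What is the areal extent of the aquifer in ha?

A ≈ 1640 ha

Δh = 8.27 ft = 2.521 m
ΔV = 2.6 GL = 2.6 × 10^6 m³
A = ΔV / (Sy × Δh) = 2.6 × 10^6 / (0.063 × 2.521) = 1.637 × 10^7 m²
A = 1.637 × 10^7 m² = 1637 ha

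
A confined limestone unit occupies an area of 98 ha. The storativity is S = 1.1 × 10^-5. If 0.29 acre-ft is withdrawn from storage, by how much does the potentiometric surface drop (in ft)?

Δh ≈ 109 ft

A = 98 ha = 9.8 × 10^5 m²
ΔV = 0.29 acre-ft = 357.7 m³
Δh = ΔV / (S × A) = 357.7 m³ / (1.1 × 10^-5 × 9.8 × 10^5 m²) = 33.18 m
Δh = 33.18 m = 108.9 ft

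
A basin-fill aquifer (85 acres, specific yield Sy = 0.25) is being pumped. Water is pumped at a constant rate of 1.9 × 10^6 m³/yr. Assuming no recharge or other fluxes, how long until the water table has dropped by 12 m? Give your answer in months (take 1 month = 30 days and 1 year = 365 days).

t ≈ 6.61 months

A = 85 acres = 3.44 × 10^5 m²
ΔV = Sy × A × Δh = 0.25 × 3.44 × 10^5 × 12 = 1.032 × 10^6 m³
Q = 1.9 × 10^6 m³/yr = 5205 m³/d
t = ΔV / Q = 1.032 × 10^6 m³ / 5205 m³/d = 198.2 d
t = 198.2 d ≈ 6.608 months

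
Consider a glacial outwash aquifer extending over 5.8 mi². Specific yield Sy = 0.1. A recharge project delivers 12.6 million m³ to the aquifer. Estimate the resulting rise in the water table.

Δh ≈ 8.39 m

A = 5.8 mi² = 1.502 × 10^7 m²
ΔV = 12.6 million m³ = 1.26 × 10^7 m³
Δh = ΔV / (Sy × A) = 1.26 × 10^7 m³ / (0.1 × 1.502 × 10^7 m²) = 8.388 m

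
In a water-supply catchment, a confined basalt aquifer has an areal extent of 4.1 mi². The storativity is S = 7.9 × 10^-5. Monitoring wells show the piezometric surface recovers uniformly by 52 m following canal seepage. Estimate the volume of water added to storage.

ΔV ≈ 43600 m³

A = 4.1 mi² = 1.062 × 10^7 m²
ΔV = S × A × Δh = 7.9 × 10^-5 × 1.062 × 10^7 m² × 52 m = 43620 m³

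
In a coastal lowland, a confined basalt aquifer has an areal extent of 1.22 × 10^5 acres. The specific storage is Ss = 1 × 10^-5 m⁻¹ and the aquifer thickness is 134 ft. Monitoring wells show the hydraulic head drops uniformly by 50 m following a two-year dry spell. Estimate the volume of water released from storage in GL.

ΔV ≈ 10.1 GL

b = 134 ft = 40.84 m
S = Ss × b = 1 × 10^-5 m⁻¹ × 40.84 m = 4.084 × 10^-4
A = 1.22 × 10^5 acres = 4.937 × 10^8 m²
ΔV = S × A × Δh = 4.084 × 10^-4 × 4.937 × 10^8 m² × 50 m = 1.008 × 10^7 m³
ΔV = 1.008 × 10^7 m³ = 10.08 GL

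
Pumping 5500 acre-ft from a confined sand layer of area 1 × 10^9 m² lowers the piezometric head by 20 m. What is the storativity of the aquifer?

ΔV = 5500 acre-ft = 6.784 × 10^6 m³
S = ΔV / (A × Δh) = 6.784 × 10^6 m³ / (1 × 10^9 m² × 20 m) = 3.392 × 10^-4

S ≈ 3.4 × 10^-4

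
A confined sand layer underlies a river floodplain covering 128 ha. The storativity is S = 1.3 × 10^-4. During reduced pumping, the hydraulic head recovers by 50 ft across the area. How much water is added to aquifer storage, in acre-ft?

A = 128 ha = 1.28 × 10^6 m²
Δh = 50 ft = 15.24 m
ΔV = S × A × Δh = 1.3 × 10^-4 × 1.28 × 10^6 m² × 15.24 m = 2536 m³
ΔV = 2536 m³ = 2.056 acre-ft

ΔV ≈ 2.06 acre-ft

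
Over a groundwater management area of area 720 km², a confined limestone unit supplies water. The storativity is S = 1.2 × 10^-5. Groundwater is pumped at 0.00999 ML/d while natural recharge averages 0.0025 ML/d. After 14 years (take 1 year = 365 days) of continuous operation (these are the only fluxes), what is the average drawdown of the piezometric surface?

A = 720 km² = 7.2 × 10^8 m²
Net abstraction = 0.00999 − 0.0025 = 0.00749 ML/d
Q_net = 0.00749 ML/d = 7.49 m³/d
t = 14 years = 5110 d
ΔV = Q × t = 7.49 m³/d × 5110 d = 38270 m³
Δh = ΔV / (S × A) = 38270 / (1.2 × 10^-5 × 7.2 × 10^8) = 4.43 m

Δh ≈ 4.43 m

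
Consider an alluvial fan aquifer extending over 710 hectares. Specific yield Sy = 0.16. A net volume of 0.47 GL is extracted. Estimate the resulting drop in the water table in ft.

Δh ≈ 1.36 ft

A = 710 hectares = 7.1 × 10^6 m²
ΔV = 0.47 GL = 4.7 × 10^5 m³
Δh = ΔV / (Sy × A) = 4.7 × 10^5 m³ / (0.16 × 7.1 × 10^6 m²) = 0.4137 m
Δh = 0.4137 m = 1.357 ft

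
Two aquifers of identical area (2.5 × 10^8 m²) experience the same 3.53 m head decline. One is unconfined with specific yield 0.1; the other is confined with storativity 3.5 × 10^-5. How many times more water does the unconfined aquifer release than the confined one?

Unconfined: ΔV_u = Sy × A × Δh = 0.1 × 2.5 × 10^8 × 3.53 = 8.825 × 10^7 m³
Confined: ΔV_c = S × A × Δh = 3.5 × 10^-5 × 2.5 × 10^8 × 3.53 = 30890 m³
Ratio = ΔV_u / ΔV_c = Sy / S = 0.1 / 3.5 × 10^-5 = 2857

ΔV_u / ΔV_c ≈ 2860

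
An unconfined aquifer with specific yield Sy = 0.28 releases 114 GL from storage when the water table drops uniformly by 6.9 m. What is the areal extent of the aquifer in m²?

ΔV = 114 GL = 1.14 × 10^8 m³
A = ΔV / (Sy × Δh) = 1.14 × 10^8 / (0.28 × 6.9) = 5.901 × 10^7 m²

A ≈ 5.9 × 10^7 m²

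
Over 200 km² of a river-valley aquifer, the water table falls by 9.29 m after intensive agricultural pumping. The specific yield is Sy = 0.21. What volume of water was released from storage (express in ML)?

ΔV ≈ 3.9 × 10^5 ML

A = 200 km² = 2 × 10^8 m²
ΔV = Sy × A × Δh = 0.21 × 2 × 10^8 m² × 9.29 m = 3.902 × 10^8 m³
ΔV = 3.902 × 10^8 m³ = 3.902 × 10^5 ML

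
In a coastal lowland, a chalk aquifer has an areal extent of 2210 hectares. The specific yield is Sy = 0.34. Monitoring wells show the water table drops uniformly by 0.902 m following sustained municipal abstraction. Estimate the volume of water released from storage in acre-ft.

ΔV ≈ 5490 acre-ft

A = 2210 hectares = 2.21 × 10^7 m²
ΔV = Sy × A × Δh = 0.34 × 2.21 × 10^7 m² × 0.902 m = 6.778 × 10^6 m³
ΔV = 6.778 × 10^6 m³ = 5495 acre-ft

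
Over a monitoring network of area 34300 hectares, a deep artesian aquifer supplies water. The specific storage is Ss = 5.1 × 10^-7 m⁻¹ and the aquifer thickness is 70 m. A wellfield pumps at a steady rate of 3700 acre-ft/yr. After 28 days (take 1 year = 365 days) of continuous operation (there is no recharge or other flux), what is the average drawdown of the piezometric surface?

S = Ss × b = 5.1 × 10^-7 m⁻¹ × 70 m = 3.57 × 10^-5
A = 34300 hectares = 3.43 × 10^8 m²
Q = 3700 acre-ft/yr = 12500 m³/d
ΔV = Q × t = 12500 m³/d × 28 d = 3.501 × 10^5 m³
Δh = ΔV / (S × A) = 3.501 × 10^5 / (3.57 × 10^-5 × 3.43 × 10^8) = 28.59 m

Δh ≈ 28.6 m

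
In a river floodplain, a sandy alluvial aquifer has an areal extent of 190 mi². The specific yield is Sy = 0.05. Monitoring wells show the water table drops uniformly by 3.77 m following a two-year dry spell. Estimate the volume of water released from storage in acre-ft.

ΔV ≈ 75200 acre-ft

A = 190 mi² = 4.921 × 10^8 m²
ΔV = Sy × A × Δh = 0.05 × 4.921 × 10^8 m² × 3.77 m = 9.276 × 10^7 m³
ΔV = 9.276 × 10^7 m³ = 75200 acre-ft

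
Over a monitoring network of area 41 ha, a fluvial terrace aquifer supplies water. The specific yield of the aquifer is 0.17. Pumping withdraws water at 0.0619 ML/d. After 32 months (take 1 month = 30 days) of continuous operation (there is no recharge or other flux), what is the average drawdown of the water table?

Δh ≈ 0.853 m

A = 41 ha = 4.1 × 10^5 m²
Q = 0.0619 ML/d = 61.9 m³/d
t = 32 months = 960 d
ΔV = Q × t = 61.9 m³/d × 960 d = 59420 m³
Δh = ΔV / (Sy × A) = 59420 / (0.17 × 4.1 × 10^5) = 0.8526 m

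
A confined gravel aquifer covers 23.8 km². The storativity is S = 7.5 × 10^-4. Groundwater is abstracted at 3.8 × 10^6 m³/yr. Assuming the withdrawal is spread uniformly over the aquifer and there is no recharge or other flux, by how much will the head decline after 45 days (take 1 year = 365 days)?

Δh ≈ 26.2 m

A = 23.8 km² = 2.38 × 10^7 m²
Q = 3.8 × 10^6 m³/yr = 10410 m³/d
ΔV = Q × t = 10410 m³/d × 45 d = 4.685 × 10^5 m³
Δh = ΔV / (S × A) = 4.685 × 10^5 / (7.5 × 10^-4 × 2.38 × 10^7) = 26.25 m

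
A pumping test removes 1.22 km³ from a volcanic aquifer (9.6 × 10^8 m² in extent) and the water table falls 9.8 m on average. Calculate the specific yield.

ΔV = 1.22 km³ = 1.22 × 10^9 m³
Sy = ΔV / (A × Δh) = 1.22 × 10^9 m³ / (9.6 × 10^8 m² × 9.8 m) = 0.1297

Sy ≈ 0.13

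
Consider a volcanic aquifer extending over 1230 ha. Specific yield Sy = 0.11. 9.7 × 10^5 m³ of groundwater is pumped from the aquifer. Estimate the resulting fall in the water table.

Δh ≈ 0.717 m

A = 1230 ha = 1.23 × 10^7 m²
Δh = ΔV / (Sy × A) = 9.7 × 10^5 m³ / (0.11 × 1.23 × 10^7 m²) = 0.7169 m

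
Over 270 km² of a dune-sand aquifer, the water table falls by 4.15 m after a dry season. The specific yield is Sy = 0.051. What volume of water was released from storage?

ΔV ≈ 5.71 × 10^7 m³

A = 270 km² = 2.7 × 10^8 m²
ΔV = Sy × A × Δh = 0.051 × 2.7 × 10^8 m² × 4.15 m = 5.715 × 10^7 m³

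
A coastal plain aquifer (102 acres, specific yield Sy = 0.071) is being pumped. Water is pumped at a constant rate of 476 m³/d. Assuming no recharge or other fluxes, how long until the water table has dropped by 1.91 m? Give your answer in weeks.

t ≈ 16.8 weeks

A = 102 acres = 4.128 × 10^5 m²
ΔV = Sy × A × Δh = 0.071 × 4.128 × 10^5 × 1.91 = 55980 m³
t = ΔV / Q = 55980 m³ / 476 m³/d = 117.6 d
t = 117.6 d ≈ 16.8 weeks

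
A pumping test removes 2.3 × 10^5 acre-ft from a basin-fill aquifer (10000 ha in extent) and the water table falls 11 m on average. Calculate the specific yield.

Sy ≈ 0.26

A = 10000 ha = 1 × 10^8 m²
ΔV = 2.3 × 10^5 acre-ft = 2.837 × 10^8 m³
Sy = ΔV / (A × Δh) = 2.837 × 10^8 m³ / (1 × 10^8 m² × 11 m) = 0.2579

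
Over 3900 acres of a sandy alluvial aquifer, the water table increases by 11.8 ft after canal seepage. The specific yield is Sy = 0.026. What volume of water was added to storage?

A = 3900 acres = 1.578 × 10^7 m²
Δh = 11.8 ft = 3.597 m
ΔV = Sy × A × Δh = 0.026 × 1.578 × 10^7 m² × 3.597 m = 1.476 × 10^6 m³

ΔV ≈ 1.48 × 10^6 m³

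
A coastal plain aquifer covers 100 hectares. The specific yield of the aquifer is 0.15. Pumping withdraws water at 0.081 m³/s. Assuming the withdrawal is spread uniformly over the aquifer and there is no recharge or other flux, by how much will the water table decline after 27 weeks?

A = 100 hectares = 1 × 10^6 m²
Q = 0.081 m³/s = 6998 m³/d
t = 27 weeks = 189 d
ΔV = Q × t = 6998 m³/d × 189 d = 1.323 × 10^6 m³
Δh = ΔV / (Sy × A) = 1.323 × 10^6 / (0.15 × 1 × 10^6) = 8.818 m

Δh ≈ 8.82 m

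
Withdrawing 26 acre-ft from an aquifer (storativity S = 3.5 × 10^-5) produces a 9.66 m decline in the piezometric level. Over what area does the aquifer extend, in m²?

A ≈ 9.49 × 10^7 m²

ΔV = 26 acre-ft = 32070 m³
A = ΔV / (S × Δh) = 32070 / (3.5 × 10^-5 × 9.66) = 9.486 × 10^7 m²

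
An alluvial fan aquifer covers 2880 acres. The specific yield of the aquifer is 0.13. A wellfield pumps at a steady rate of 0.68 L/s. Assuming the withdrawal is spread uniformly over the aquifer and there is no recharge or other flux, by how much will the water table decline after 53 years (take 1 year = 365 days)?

Δh ≈ 0.75 m

A = 2880 acres = 1.165 × 10^7 m²
Q = 0.68 L/s = 58.75 m³/d
t = 53 years = 19340 d
ΔV = Q × t = 58.75 m³/d × 19340 d = 1.137 × 10^6 m³
Δh = ΔV / (Sy × A) = 1.137 × 10^6 / (0.13 × 1.165 × 10^7) = 0.7501 m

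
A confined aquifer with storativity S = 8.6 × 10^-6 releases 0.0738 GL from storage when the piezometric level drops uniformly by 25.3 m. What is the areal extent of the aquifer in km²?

A ≈ 339 km²

ΔV = 0.0738 GL = 73800 m³
A = ΔV / (S × Δh) = 73800 / (8.6 × 10^-6 × 25.3) = 3.392 × 10^8 m²
A = 3.392 × 10^8 m² = 339.2 km²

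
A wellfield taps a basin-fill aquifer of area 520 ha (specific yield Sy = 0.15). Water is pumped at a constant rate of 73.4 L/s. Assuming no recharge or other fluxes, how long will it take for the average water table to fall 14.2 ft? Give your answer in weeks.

A = 520 ha = 5.2 × 10^6 m²
Δh = 14.2 ft = 4.328 m
ΔV = Sy × A × Δh = 0.15 × 5.2 × 10^6 × 4.328 = 3.376 × 10^6 m³
Q = 73.4 L/s = 6342 m³/d
t = ΔV / Q = 3.376 × 10^6 m³ / 6342 m³/d = 532.3 d
t = 532.3 d ≈ 76.05 weeks

t ≈ 76 weeks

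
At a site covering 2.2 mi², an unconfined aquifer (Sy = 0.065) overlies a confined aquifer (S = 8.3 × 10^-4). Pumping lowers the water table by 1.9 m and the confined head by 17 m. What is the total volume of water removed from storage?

ΔV ≈ 7.84 × 10^5 m³

A = 2.2 mi² = 5.698 × 10^6 m²
Unconfined: ΔV_u = Sy × A × Δh_u = 0.065 × 5.698 × 10^6 × 1.9 = 7.037 × 10^5 m³
Confined: ΔV_c = S × A × Δh_c = 8.3 × 10^-4 × 5.698 × 10^6 × 17 = 80400 m³
Total ΔV = 7.037 × 10^5 + 80400 = 7.841 × 10^5 m³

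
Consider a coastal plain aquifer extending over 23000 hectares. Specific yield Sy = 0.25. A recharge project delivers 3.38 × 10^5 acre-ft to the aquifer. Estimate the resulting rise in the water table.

Δh ≈ 7.25 m

A = 23000 hectares = 2.3 × 10^8 m²
ΔV = 3.38 × 10^5 acre-ft = 4.169 × 10^8 m³
Δh = ΔV / (Sy × A) = 4.169 × 10^8 m³ / (0.25 × 2.3 × 10^8 m²) = 7.251 m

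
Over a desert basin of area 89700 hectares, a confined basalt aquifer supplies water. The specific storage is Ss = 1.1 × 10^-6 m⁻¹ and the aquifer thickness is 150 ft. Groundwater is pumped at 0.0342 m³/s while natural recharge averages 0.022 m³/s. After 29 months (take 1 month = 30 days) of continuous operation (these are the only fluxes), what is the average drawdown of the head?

b = 150 ft = 45.72 m
S = Ss × b = 1.1 × 10^-6 m⁻¹ × 45.72 m = 5.029 × 10^-5
A = 89700 hectares = 8.97 × 10^8 m²
Net abstraction = 0.0342 − 0.022 = 0.0122 m³/s
Q_net = 0.0122 m³/s = 1054 m³/d
t = 29 months = 870 d
ΔV = Q × t = 1054 m³/d × 870 d = 9.17 × 10^5 m³
Δh = ΔV / (S × A) = 9.17 × 10^5 / (5.029 × 10^-5 × 8.97 × 10^8) = 20.33 m

Δh ≈ 20.3 m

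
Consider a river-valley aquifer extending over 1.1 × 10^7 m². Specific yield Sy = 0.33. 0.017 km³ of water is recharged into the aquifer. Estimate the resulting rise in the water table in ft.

Δh ≈ 15.4 ft

ΔV = 0.017 km³ = 1.7 × 10^7 m³
Δh = ΔV / (Sy × A) = 1.7 × 10^7 m³ / (0.33 × 1.1 × 10^7 m²) = 4.683 m
Δh = 4.683 m = 15.36 ft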